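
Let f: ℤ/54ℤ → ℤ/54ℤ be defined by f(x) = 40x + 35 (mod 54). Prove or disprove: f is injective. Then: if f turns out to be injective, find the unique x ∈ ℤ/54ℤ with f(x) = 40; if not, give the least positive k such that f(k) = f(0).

We have gcd(40, 54) = 2 > 1. Taking x_1 = 0 and x_2 = 27: f(0) = 35 and f(27) = 40·27 + 35 = 1115 ≡ 35 (mod 54).
So f(0) = f(27) while 0 ≠ 27, hence f is not injective.
Since f is not injective, we find the least positive k with f(k) = f(0): this means 40k ≡ 0 (mod 54), i.e. 54 ∣ 40k. Since gcd(40, 54) = 2, dividing through by 2 this holds exactly when 27 ∣ 20k, and as gcd(20, 27) = 1, exactly when 27 ∣ k.
The smallest positive such k is 27.

27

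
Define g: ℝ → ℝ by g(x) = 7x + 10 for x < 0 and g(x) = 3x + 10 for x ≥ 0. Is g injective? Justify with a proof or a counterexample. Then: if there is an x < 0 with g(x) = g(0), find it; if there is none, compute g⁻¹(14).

Both pieces are strictly increasing (slopes 7 and 3), so each is injective on its own interval.
The left piece maps (−∞, 0) onto (−∞, 10); the right piece maps [0, ∞) onto [10, ∞).
These images are disjoint, so no value is attained by both pieces. So g is injective.
Because the two images are disjoint, no x < 0 has g(x) = g(0), so we compute g⁻¹(14): 14 lies in [10, ∞), so solve 3x + 10 = 14: x = (14 − 10)/3 = 4/3.

4/3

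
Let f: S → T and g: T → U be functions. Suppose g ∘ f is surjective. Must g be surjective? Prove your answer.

Let c ∈ U. Since g ∘ f is surjective, some a ∈ S has g(f(a)) = c. Then b = f(a) ∈ T satisfies g(b) = c. So g is surjective.

surjective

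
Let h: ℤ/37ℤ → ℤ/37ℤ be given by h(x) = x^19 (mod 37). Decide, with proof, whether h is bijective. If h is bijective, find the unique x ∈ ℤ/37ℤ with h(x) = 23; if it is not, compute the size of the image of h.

Since 37 is prime, the nonzero elements of ℤ/37ℤ form a cyclic group of order 36.
As gcd(19, 36) = 1, raising to the 19th power is a bijection on this group: if s^19 ≡ t^19 then (st^{−1})^19 = 1, and the only element of order dividing gcd(19, 36) = 1 is 1, so s = t.
With h(0) = 0 this makes h injective on all of ℤ/37ℤ, hence bijective (finite equal-size domain and codomain). In particular h is bijective.
Since h is bijective, we find the preimage of 23. The inverse of x ↦ x^19 on (ℤ/37ℤ)^× is x ↦ x^19, because 19·19 = 361 = 10·36 + 1 ≡ 1 (mod 36) and x^{36} = 1 for x ≠ 0 (Fermat). So h⁻¹(23) = 23^19 mod 37.
Repeated squaring mod 37: 23^1 ≡ 23, 23^2 ≡ 23² = 529 ≡ 11, 23^4 ≡ 11² = 121 ≡ 10, 23^8 ≡ 10² = 100 ≡ 26, 23^16 ≡ 26² = 676 ≡ 10. Since 19 = 16 + 2 + 1, 23^19 ≡ 10·11·23: 10·11 = 110 ≡ 36, then 36·23 = 828 ≡ 14. So 23^19 ≡ 14 (mod 37).
Hence h⁻¹(23) = 14.

14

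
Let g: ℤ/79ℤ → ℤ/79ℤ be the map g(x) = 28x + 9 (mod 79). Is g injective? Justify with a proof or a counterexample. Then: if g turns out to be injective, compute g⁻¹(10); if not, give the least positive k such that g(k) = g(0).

48

By definition, g is injective when g(u) = g(v) forces u = v.
Suppose g(u) = g(v) in ℤ/79ℤ. Then 28u + 9 ≡ 28v + 9 (mod 79), thus 28(u − v) ≡ 0 (mod 79).
Since gcd(28, 79) = 1, 28 is invertible modulo 79, therefore u − v ≡ 0 (mod 79), i.e. u = v.
Hence g is injective.
We now compute 28⁻¹ mod 79 explicitly. Euclid's algorithm: 79 = 2·28 + 23, 28 = 1·23 + 5, 23 = 4·5 + 3, 5 = 1·3 + 2, 3 = 1·2 + 1; back-substituting gives 1 = 48·28 − 17·79, so 28⁻¹ ≡ 48 (mod 79).
Since g is injective, we find g⁻¹(10): we need 28x ≡ 10 − 9 ≡ 1 (mod 79). Using 28⁻¹ = 48: x ≡ 48·1 = 48, so x = 48.
Check: g(48) = 28·48 + 9 = 1353 = 17·79 + 10 ≡ 10 (mod 79).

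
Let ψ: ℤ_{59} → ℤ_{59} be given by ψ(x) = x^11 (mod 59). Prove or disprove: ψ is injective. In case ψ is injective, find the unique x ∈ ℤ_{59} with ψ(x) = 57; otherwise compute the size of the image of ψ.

20

Since 59 is prime, the nonzero elements of ℤ_{59} form a cyclic group of order 58.
As gcd(11, 58) = 1, raising to the 11th power is a bijection on this group: if x_1^11 ≡ x_2^11 then (x_1x_2^{−1})^11 = 1, and the only element of order dividing gcd(11, 58) = 1 is 1, so x_1 = x_2.
With ψ(0) = 0 this makes ψ injective on all of ℤ_{59}, hence bijective (finite equal-size domain and codomain). In particular ψ is injective.
Since ψ is injective, we find the preimage of 57. The inverse of x ↦ x^11 on (ℤ_{59})^× is x ↦ x^37, because 11·37 = 407 = 7·58 + 1 ≡ 1 (mod 58) and x^{58} = 1 for x ≠ 0 (Fermat). So ψ⁻¹(57) = 57^37 mod 59.
Repeated squaring mod 59: 57^1 ≡ 57, 57^2 ≡ 57² = 3249 ≡ 4, 57^4 ≡ 4² = 16, 57^8 ≡ 16² = 256 ≡ 20, 57^16 ≡ 20² = 400 ≡ 46, 57^32 ≡ 46² = 2116 ≡ 51. Since 37 = 32 + 4 + 1, 57^37 ≡ 51·16·57: 51·16 = 816 ≡ 49, then 49·57 = 2793 ≡ 20. So 57^37 ≡ 20 (mod 59).
Hence ψ⁻¹(57) = 20.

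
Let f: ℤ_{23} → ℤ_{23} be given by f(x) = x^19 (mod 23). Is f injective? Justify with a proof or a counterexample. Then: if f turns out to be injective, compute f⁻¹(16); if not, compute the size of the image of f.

18

Since 23 is prime, the nonzero elements of ℤ_{23} form a cyclic group of order 22.
As gcd(19, 22) = 1, raising to the 19th power is a bijection on this group: if x_1^19 ≡ x_2^19 then (x_1x_2^{−1})^19 = 1, and the only element of order dividing gcd(19, 22) = 1 is 1, so x_1 = x_2.
With f(0) = 0 this makes f injective on all of ℤ_{23}, hence bijective (finite equal-size domain and codomain). In particular f is injective.
Since f is injective, we find the preimage of 16. The inverse of x ↦ x^19 on (ℤ_{23})^× is x ↦ x^7, because 19·7 = 133 = 6·22 + 1 ≡ 1 (mod 22) and x^{22} = 1 for x ≠ 0 (Fermat). So f⁻¹(16) = 16^7 mod 23.
Repeated squaring mod 23: 16^1 ≡ 16, 16^2 ≡ 16² = 256 ≡ 3, 16^4 ≡ 3² = 9. Since 7 = 4 + 2 + 1, 16^7 ≡ 9·3·16: 9·3 = 27 ≡ 4, then 4·16 = 64 ≡ 18. So 16^7 ≡ 18 (mod 23).
Hence f⁻¹(16) = 18.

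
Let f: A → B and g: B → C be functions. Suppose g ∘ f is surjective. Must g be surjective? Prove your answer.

surjective

Let c ∈ C. Since g ∘ f is surjective, some a ∈ A has g(f(a)) = c. Then b = f(a) ∈ B satisfies g(b) = c. So g is surjective.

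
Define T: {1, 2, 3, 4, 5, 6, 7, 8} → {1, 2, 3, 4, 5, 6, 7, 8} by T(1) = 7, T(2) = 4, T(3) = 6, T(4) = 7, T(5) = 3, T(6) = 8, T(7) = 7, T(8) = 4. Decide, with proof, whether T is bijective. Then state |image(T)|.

5

T(1) = 7 = T(4) with 1 ≠ 4, so T is not injective, hence not bijective.
The image of T is {3, 4, 6, 7, 8}, which has 5 elements.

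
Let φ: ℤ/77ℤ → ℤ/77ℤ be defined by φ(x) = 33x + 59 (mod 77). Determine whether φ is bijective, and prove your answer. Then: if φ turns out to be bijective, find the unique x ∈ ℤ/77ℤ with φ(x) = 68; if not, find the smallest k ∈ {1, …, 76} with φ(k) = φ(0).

By definition, injectivity means: for all a, b in the domain, φ(a) = φ(b) implies a = b.
We have gcd(33, 77) = 11 > 1. Taking a = 0 and b = 7: φ(0) = 59 and φ(7) = 33·7 + 59 = 290 ≡ 59 (mod 77).
So φ(0) = φ(7) while 0 ≠ 7, thus φ is not injective, hence not bijective.
Since φ is not bijective, we find the least positive k with φ(k) = φ(0): this means 33k ≡ 0 (mod 77), i.e. 77 ∣ 33k. Since gcd(33, 77) = 11, dividing through by 11 this holds exactly when 7 ∣ 3k, and as gcd(3, 7) = 1, exactly when 7 ∣ k.
The smallest positive such k is 7.

7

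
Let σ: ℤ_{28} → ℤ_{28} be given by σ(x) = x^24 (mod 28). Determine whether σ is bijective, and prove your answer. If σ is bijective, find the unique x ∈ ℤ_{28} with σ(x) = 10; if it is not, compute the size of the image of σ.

σ(1) = 1^24 = 1.
σ(3): Repeated squaring mod 28: 3^1 ≡ 3, 3^2 ≡ 3² = 9, 3^4 ≡ 9² = 81 ≡ 25, 3^8 ≡ 25² = 625 ≡ 9, 3^16 ≡ 9² = 81 ≡ 25. Since 24 = 16 + 8, 3^24 ≡ 25·9: 25·9 = 225 ≡ 1. So 3^24 ≡ 1 (mod 28).
So σ(1) = σ(3) = 1 while 1 ≠ 3, therefore σ is not injective, hence not bijective.
Since σ is not bijective, we determine |image(σ)|. Computing x^24 mod 28 for each x (by repeated squaring, reducing mod 28 at every step), the values σ(0), σ(1), …, σ(27) are: 0, 1, 8, 1, 8, 1, 8, 21, 8, 1, 8, 1, 8, 1, 0, 1, 8, 1, 8, 1, 8, 21, 8, 1, 8, 1, 8, 1.
The distinct values are {0, 1, 8, 21}; there are 4 of them.

4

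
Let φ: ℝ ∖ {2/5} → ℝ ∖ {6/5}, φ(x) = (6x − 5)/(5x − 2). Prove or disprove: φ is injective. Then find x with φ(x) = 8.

11/34

Suppose φ(u) = φ(v). Cross-multiplying: (6u − 5)(5v − 2) = (6v − 5)(5u − 2).
Expanding both sides and cancelling the symmetric terms leaves 13·(u − v) = 0. Since 13 ≠ 0, u = v. Thus φ is injective.
Solving φ(x) = 8: cross-multiplying gives 6x − 5 = 8(5x − 2), which rearranges to −34x = −11, so x = 11/34.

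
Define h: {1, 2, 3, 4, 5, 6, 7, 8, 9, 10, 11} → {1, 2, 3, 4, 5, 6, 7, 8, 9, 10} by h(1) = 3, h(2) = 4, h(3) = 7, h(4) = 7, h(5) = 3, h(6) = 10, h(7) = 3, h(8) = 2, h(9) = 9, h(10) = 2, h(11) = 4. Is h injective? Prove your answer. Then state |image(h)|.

6

h(3) = 7 = h(4) with 3 ≠ 4, so h is not injective.
The image of h is {2, 3, 4, 7, 9, 10}, which has 6 elements.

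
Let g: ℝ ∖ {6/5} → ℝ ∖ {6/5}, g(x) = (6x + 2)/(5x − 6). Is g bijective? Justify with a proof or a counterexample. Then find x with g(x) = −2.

Suppose g(x_1) = g(x_2). Cross-multiplying: (6x_1 + 2)(5x_2 − 6) = (6x_2 + 2)(5x_1 − 6).
Expanding both sides and cancelling the symmetric terms leaves −46·(x_1 − x_2) = 0. Since −46 ≠ 0, x_1 = x_2. Therefore g is injective.
For any y ≠ 6/5, solving y(5x − 6) = 6x + 2 for x gives a well-defined x ≠ 6/5. So g is surjective.
Thus g is bijective.
Solving g(x) = −2: cross-multiplying gives 6x + 2 = −2(5x − 6), which rearranges to 16x = 10, so x = 5/8.

5/8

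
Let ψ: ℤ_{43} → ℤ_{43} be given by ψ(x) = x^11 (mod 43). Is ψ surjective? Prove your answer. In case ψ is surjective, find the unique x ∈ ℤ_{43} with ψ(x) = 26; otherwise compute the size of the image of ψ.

12

Since 43 is prime, the nonzero elements of ℤ_{43} form a cyclic group of order 42.
As gcd(11, 42) = 1, raising to the 11th power is a bijection on this group: if a^11 ≡ b^11 then (ab^{−1})^11 = 1, and the only element of order dividing gcd(11, 42) = 1 is 1, so a = b.
With ψ(0) = 0 this makes ψ injective on all of ℤ_{43}, hence bijective (finite equal-size domain and codomain). In particular ψ is surjective.
Since ψ is surjective, we find the preimage of 26. The inverse of x ↦ x^11 on (ℤ_{43})^× is x ↦ x^23, because 11·23 = 253 = 6·42 + 1 ≡ 1 (mod 42) and x^{42} = 1 for x ≠ 0 (Fermat). So ψ⁻¹(26) = 26^23 mod 43.
Repeated squaring mod 43: 26^1 ≡ 26, 26^2 ≡ 26² = 676 ≡ 31, 26^4 ≡ 31² = 961 ≡ 15, 26^8 ≡ 15² = 225 ≡ 10, 26^16 ≡ 10² = 100 ≡ 14. Since 23 = 16 + 4 + 2 + 1, 26^23 ≡ 14·15·31·26: 14·15 = 210 ≡ 38, then 38·31 = 1178 ≡ 17, then 17·26 = 442 ≡ 12. So 26^23 ≡ 12 (mod 43).
Hence ψ⁻¹(26) = 12.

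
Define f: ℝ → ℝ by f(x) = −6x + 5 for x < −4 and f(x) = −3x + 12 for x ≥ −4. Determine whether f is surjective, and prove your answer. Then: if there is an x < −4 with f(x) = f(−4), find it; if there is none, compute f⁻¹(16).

Both pieces are strictly decreasing (slopes −6 and −3), so each is injective on its own interval.
The left piece maps (−∞, −4) onto (29, ∞); the right piece maps [−4, ∞) onto (−∞, 24].
The union (29, ∞) ∪ (−∞, 24] omits the interval between 29 and 24; in particular 29 has no preimage. So f is not surjective.
Because the two images are disjoint, no x < −4 has f(x) = f(−4), so we compute f⁻¹(16): 16 lies in (−∞, 24], so solve −3x + 12 = 16: x = (16 − 12)/(−3) = −4/3.

-4/3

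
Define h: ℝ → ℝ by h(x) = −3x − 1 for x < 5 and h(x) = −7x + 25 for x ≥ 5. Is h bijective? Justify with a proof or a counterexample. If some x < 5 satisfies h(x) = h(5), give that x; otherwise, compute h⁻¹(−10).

Both pieces are strictly decreasing (slopes −3 and −7), so each is injective on its own interval.
The left piece maps (−∞, 5) onto (−16, ∞); the right piece maps [5, ∞) onto (−∞, −10].
These images overlap. In particular h(5) = −10 (right piece), and solving −3x − 1 = −10 on the left piece gives x = 3 < 5.
So h(3) = h(5) with 3 ≠ 5, and h is not injective, hence not bijective. This x = 3 is the requested value below 5.

3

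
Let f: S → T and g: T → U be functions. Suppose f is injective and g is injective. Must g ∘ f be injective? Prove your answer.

Suppose (g ∘ f)(s) = (g ∘ f)(t), i.e. g(f(s)) = g(f(t)).
Since g is injective, f(s) = f(t). Since f is injective, s = t. So g ∘ f is injective.

injective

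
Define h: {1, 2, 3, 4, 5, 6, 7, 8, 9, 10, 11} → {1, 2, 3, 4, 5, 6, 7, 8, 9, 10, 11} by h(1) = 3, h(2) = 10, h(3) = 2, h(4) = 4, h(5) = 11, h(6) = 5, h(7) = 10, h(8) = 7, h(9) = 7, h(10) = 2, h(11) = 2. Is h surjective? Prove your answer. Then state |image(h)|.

No element maps to 1, so h is not surjective.
The image of h is {2, 3, 4, 5, 7, 10, 11}, which has 7 elements.

7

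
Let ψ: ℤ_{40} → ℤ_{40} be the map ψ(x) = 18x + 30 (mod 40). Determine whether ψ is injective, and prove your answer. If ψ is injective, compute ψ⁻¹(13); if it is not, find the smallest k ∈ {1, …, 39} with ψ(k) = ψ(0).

We have gcd(18, 40) = 2 > 1. Taking a = 0 and b = 20: ψ(0) = 30 and ψ(20) = 18·20 + 30 = 390 ≡ 30 (mod 40).
So ψ(0) = ψ(20) while 0 ≠ 20, thus ψ is not injective.
Since ψ is not injective, we find the least positive k with ψ(k) = ψ(0): this means 18k ≡ 0 (mod 40), i.e. 40 ∣ 18k. Since gcd(18, 40) = 2, dividing through by 2 this holds exactly when 20 ∣ 9k, and as gcd(9, 20) = 1, exactly when 20 ∣ k.
The smallest positive such k is 20.

20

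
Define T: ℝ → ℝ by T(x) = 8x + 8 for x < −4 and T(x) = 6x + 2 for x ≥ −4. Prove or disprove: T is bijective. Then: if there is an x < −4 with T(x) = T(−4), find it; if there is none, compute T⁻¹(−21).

Both pieces are strictly increasing (slopes 8 and 6), so each is injective on its own interval.
The left piece maps (−∞, −4) onto (−∞, −24); the right piece maps [−4, ∞) onto [−22, ∞).
The images leave a gap (−24 has no preimage), so T is not surjective, hence not bijective.
Because the two images are disjoint, no x < −4 has T(x) = T(−4), so we compute T⁻¹(−21): −21 lies in [−22, ∞), so solve 6x + 2 = −21: x = (−21 − 2)/6 = −23/6.

-23/6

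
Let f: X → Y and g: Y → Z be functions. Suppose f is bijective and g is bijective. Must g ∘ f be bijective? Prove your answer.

bijective

Injectivity: if g(f(u)) = g(f(v)) then f(u) = f(v) (g injective) so u = v (f injective).
Surjectivity: for c ∈ Z pick b with g(b) = c, then a with f(a) = b; then (g ∘ f)(a) = c.
Hence g ∘ f is bijective.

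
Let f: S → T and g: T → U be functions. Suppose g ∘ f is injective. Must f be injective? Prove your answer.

Suppose f(u) = f(v). Applying g: (g ∘ f)(u) = (g ∘ f)(v). Since g ∘ f is injective, u = v. Hence f is injective.

injective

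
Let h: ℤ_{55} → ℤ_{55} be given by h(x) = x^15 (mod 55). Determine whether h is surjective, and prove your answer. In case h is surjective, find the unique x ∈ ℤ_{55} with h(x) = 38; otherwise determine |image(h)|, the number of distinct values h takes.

h(2): Repeated squaring mod 55: 2^1 ≡ 2, 2^2 ≡ 2² = 4, 2^4 ≡ 4² = 16, 2^8 ≡ 16² = 256 ≡ 36. Since 15 = 8 + 4 + 2 + 1, 2^15 ≡ 36·16·4·2: 36·16 = 576 ≡ 26, then 26·4 = 104 ≡ 49, then 49·2 = 98 ≡ 43. So 2^15 ≡ 43 (mod 55).
h(7): Repeated squaring mod 55: 7^1 ≡ 7, 7^2 ≡ 7² = 49, 7^4 ≡ 49² = 2401 ≡ 36, 7^8 ≡ 36² = 1296 ≡ 31. Since 15 = 8 + 4 + 2 + 1, 7^15 ≡ 31·36·49·7: 31·36 = 1116 ≡ 16, then 16·49 = 784 ≡ 14, then 14·7 = 98 ≡ 43. So 7^15 ≡ 43 (mod 55).
So h(2) = h(7) = 43 while 2 ≠ 7, thus h is not injective.
A non-injective map from the 55-element set ℤ_{55} to itself takes at most 54 distinct values, so it cannot be surjective. Therefore h is not surjective.
Since h is not surjective, we determine |image(h)|. Computing x^15 mod 55 for each x (by repeated squaring, reducing mod 55 at every step), the values h(0), h(1), …, h(54) are: 0, 1, 43, 12, 34, 45, 21, 43, 32, 34, 10, 11, 23, 32, 34, 45, 1, 43, 32, 54, 45, 21, 33, 12, 54, 45, 1, 23, 32, 54, 10, 1, 43, 22, 34, 10, 1, 23, 12, 54, 10, 21, 23, 32, 44, 45, 21, 23, 12, 34, 10, 21, 43, 12, 54.
The distinct values are {0, 1, 10, 11, 12, 21, 22, 23, 32, 33, 34, 43, 44, 45, 54}; there are 15 of them.

15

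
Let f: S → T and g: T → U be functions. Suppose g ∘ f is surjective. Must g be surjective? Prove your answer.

Let c ∈ U. Since g ∘ f is surjective, some a ∈ S has g(f(a)) = c. Then b = f(a) ∈ T satisfies g(b) = c. So g is surjective.

surjective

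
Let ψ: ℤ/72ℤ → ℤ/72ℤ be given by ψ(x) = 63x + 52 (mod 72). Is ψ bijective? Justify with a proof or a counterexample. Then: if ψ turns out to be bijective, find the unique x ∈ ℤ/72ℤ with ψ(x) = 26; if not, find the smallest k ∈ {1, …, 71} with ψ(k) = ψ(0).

We have gcd(63, 72) = 9 > 1. Taking x_1 = 0 and x_2 = 8: ψ(0) = 52 and ψ(8) = 63·8 + 52 = 556 ≡ 52 (mod 72).
So ψ(0) = ψ(8) while 0 ≠ 8, thus ψ is not injective, hence not bijective.
Since ψ is not bijective, we find the least positive k with ψ(k) = ψ(0): this means 63k ≡ 0 (mod 72), i.e. 72 ∣ 63k. Since gcd(63, 72) = 9, dividing through by 9 this holds exactly when 8 ∣ 7k, and as gcd(7, 8) = 1, exactly when 8 ∣ k.
The smallest positive such k is 8.

8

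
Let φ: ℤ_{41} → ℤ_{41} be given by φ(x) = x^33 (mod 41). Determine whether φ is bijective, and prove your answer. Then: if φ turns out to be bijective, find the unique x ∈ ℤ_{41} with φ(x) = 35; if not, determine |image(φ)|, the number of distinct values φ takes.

15

Since 41 is prime, the nonzero elements of ℤ_{41} form a cyclic group of order 40.
As gcd(33, 40) = 1, raising to the 33rd power is a bijection on this group: if s^33 ≡ t^33 then (st^{−1})^33 = 1, and the only element of order dividing gcd(33, 40) = 1 is 1, so s = t.
With φ(0) = 0 this makes φ injective on all of ℤ_{41}, hence bijective (finite equal-size domain and codomain). In particular φ is bijective.
Since φ is bijective, we find the preimage of 35. The inverse of x ↦ x^33 on (ℤ_{41})^× is x ↦ x^17, because 33·17 = 561 = 14·40 + 1 ≡ 1 (mod 40) and x^{40} = 1 for x ≠ 0 (Fermat). So φ⁻¹(35) = 35^17 mod 41.
Repeated squaring mod 41: 35^1 ≡ 35, 35^2 ≡ 35² = 1225 ≡ 36, 35^4 ≡ 36² = 1296 ≡ 25, 35^8 ≡ 25² = 625 ≡ 10, 35^16 ≡ 10² = 100 ≡ 18. Since 17 = 16 + 1, 35^17 ≡ 18·35: 18·35 = 630 ≡ 15. So 35^17 ≡ 15 (mod 41).
Hence φ⁻¹(35) = 15.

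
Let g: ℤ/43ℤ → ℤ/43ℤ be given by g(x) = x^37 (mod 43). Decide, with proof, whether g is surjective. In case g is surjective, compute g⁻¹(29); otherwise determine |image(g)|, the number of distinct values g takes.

26

Since 43 is prime, the nonzero elements of ℤ/43ℤ form a cyclic group of order 42.
As gcd(37, 42) = 1, raising to the 37th power is a bijection on this group: if s^37 ≡ t^37 then (st^{−1})^37 = 1, and the only element of order dividing gcd(37, 42) = 1 is 1, so s = t.
With g(0) = 0 this makes g injective on all of ℤ/43ℤ, hence bijective (finite equal-size domain and codomain). In particular g is surjective.
Since g is surjective, we find the preimage of 29. The inverse of x ↦ x^37 on (ℤ/43ℤ)^× is x ↦ x^25, because 37·25 = 925 = 22·42 + 1 ≡ 1 (mod 42) and x^{42} = 1 for x ≠ 0 (Fermat). So g⁻¹(29) = 29^25 mod 43.
Repeated squaring mod 43: 29^1 ≡ 29, 29^2 ≡ 29² = 841 ≡ 24, 29^4 ≡ 24² = 576 ≡ 17, 29^8 ≡ 17² = 289 ≡ 31, 29^16 ≡ 31² = 961 ≡ 15. Since 25 = 16 + 8 + 1, 29^25 ≡ 15·31·29: 15·31 = 465 ≡ 35, then 35·29 = 1015 ≡ 26. So 29^25 ≡ 26 (mod 43).
Hence g⁻¹(29) = 26.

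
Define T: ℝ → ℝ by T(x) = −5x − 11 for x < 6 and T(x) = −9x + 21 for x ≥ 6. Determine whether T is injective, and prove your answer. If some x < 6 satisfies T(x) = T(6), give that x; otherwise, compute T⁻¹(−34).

Both pieces are strictly decreasing (slopes −5 and −9), so each is injective on its own interval.
The left piece maps (−∞, 6) onto (−41, ∞); the right piece maps [6, ∞) onto (−∞, −33].
These images overlap. In particular T(6) = −33 (right piece), and solving −5x − 11 = −33 on the left piece gives x = 22/5 < 6.
So T(22/5) = T(6) with 22/5 ≠ 6, and T is not injective. This x = 22/5 is the requested value below 6.

22/5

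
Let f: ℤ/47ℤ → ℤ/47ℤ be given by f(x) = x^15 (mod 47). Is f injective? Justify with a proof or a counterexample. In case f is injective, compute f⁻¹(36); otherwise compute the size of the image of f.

Since 47 is prime, the nonzero elements of ℤ/47ℤ form a cyclic group of order 46.
As gcd(15, 46) = 1, raising to the 15th power is a bijection on this group: if x_1^15 ≡ x_2^15 then (x_1x_2^{−1})^15 = 1, and the only element of order dividing gcd(15, 46) = 1 is 1, so x_1 = x_2.
With f(0) = 0 this makes f injective on all of ℤ/47ℤ, hence bijective (finite equal-size domain and codomain). In particular f is injective.
Since f is injective, we find the preimage of 36. The inverse of x ↦ x^15 on (ℤ/47ℤ)^× is x ↦ x^43, because 15·43 = 645 = 14·46 + 1 ≡ 1 (mod 46) and x^{46} = 1 for x ≠ 0 (Fermat). So f⁻¹(36) = 36^43 mod 47.
Repeated squaring mod 47: 36^1 ≡ 36, 36^2 ≡ 36² = 1296 ≡ 27, 36^4 ≡ 27² = 729 ≡ 24, 36^8 ≡ 24² = 576 ≡ 12, 36^16 ≡ 12² = 144 ≡ 3, 36^32 ≡ 3² = 9. Since 43 = 32 + 8 + 2 + 1, 36^43 ≡ 9·12·27·36: 9·12 = 108 ≡ 14, then 14·27 = 378 ≡ 2, then 2·36 = 72 ≡ 25. So 36^43 ≡ 25 (mod 47).
Hence f⁻¹(36) = 25.

25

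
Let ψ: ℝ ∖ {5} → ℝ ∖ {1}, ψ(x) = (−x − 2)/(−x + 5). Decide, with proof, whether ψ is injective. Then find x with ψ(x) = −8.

Suppose ψ(a) = ψ(b). Cross-multiplying: (−a − 2)(−b + 5) = (−b − 2)(−a + 5).
Expanding both sides and cancelling the symmetric terms leaves −7·(a − b) = 0. Since −7 ≠ 0, a = b. Thus ψ is injective.
Solving ψ(x) = −8: cross-multiplying gives −x − 2 = −8(−x + 5), which rearranges to −9x = −38, so x = 38/9.

38/9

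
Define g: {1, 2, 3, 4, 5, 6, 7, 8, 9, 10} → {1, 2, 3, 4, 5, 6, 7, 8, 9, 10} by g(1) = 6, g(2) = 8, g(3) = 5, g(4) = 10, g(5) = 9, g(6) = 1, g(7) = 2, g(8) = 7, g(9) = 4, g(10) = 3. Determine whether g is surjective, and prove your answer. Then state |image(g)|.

10

Every element of the codomain has a preimage: 1 = g(6), 2 = g(7), 3 = g(10), 4 = g(9), 5 = g(3), 6 = g(1), 7 = g(8), 8 = g(2), 9 = g(5), 10 = g(4).
So g is surjective.
The image of g is {1, 2, 3, 4, 5, 6, 7, 8, 9, 10}, which has 10 elements.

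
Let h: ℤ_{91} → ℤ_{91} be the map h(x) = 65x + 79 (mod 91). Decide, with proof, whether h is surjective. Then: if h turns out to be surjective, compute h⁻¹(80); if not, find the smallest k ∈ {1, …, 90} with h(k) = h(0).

7

By definition, h is surjective if every y in the codomain equals h(x) for some x in the domain.
Since gcd(65, 91) = 13, we have 65x ≡ 0 (mod 13) for all x, so h(x) ≡ 1 (mod 13).
But 0 ≢ 1 (mod 13), so 0 ∈ ℤ_{91} has no preimage. Hence h is not surjective.
Since h is not surjective, we find the least positive k with h(k) = h(0): this means 65k ≡ 0 (mod 91), i.e. 91 ∣ 65k. Since gcd(65, 91) = 13, dividing through by 13 this holds exactly when 7 ∣ 5k, and as gcd(5, 7) = 1, exactly when 7 ∣ k.
The smallest positive such k is 7.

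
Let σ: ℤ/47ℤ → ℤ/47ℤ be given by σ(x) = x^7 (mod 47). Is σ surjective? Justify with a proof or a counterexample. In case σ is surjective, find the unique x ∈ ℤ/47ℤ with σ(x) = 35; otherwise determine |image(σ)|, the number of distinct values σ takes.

Since 47 is prime, the nonzero elements of ℤ/47ℤ form a cyclic group of order 46.
As gcd(7, 46) = 1, raising to the 7th power is a bijection on this group: if s^7 ≡ t^7 then (st^{−1})^7 = 1, and the only element of order dividing gcd(7, 46) = 1 is 1, so s = t.
With σ(0) = 0 this makes σ injective on all of ℤ/47ℤ, hence bijective (finite equal-size domain and codomain). In particular σ is surjective.
Since σ is surjective, we find the preimage of 35. The inverse of x ↦ x^7 on (ℤ/47ℤ)^× is x ↦ x^33, because 7·33 = 231 = 5·46 + 1 ≡ 1 (mod 46) and x^{46} = 1 for x ≠ 0 (Fermat). So σ⁻¹(35) = 35^33 mod 47.
Repeated squaring mod 47: 35^1 ≡ 35, 35^2 ≡ 35² = 1225 ≡ 3, 35^4 ≡ 3² = 9, 35^8 ≡ 9² = 81 ≡ 34, 35^16 ≡ 34² = 1156 ≡ 28, 35^32 ≡ 28² = 784 ≡ 32. Since 33 = 32 + 1, 35^33 ≡ 32·35: 32·35 = 1120 ≡ 39. So 35^33 ≡ 39 (mod 47).
Hence σ⁻¹(35) = 39.

39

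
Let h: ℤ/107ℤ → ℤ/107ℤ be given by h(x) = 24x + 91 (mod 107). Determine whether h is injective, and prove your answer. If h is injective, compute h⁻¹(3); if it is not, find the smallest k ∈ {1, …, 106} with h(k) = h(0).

32

Suppose h(a) = h(b) in ℤ/107ℤ. Then 24a + 91 ≡ 24b + 91 (mod 107), hence 24(a − b) ≡ 0 (mod 107).
Since gcd(24, 107) = 1, 24 is invertible modulo 107, hence a − b ≡ 0 (mod 107), i.e. a = b.
So h is injective.
We now compute 24⁻¹ mod 107 explicitly. Euclid's algorithm: 107 = 4·24 + 11, 24 = 2·11 + 2, 11 = 5·2 + 1; back-substituting gives 1 = 58·24 − 13·107, so 24⁻¹ ≡ 58 (mod 107).
Since h is injective, we compute h⁻¹(3): solve 24x + 91 ≡ 3 (mod 107), i.e. 24x ≡ 19 (mod 107).
Multiplying by 24⁻¹ = 58 gives x ≡ 58·19 = 1102 = 10·107 + 32 ≡ 32 (mod 107).
Check: h(32) = 24·32 + 91 = 859 = 8·107 + 3 ≡ 3 (mod 107).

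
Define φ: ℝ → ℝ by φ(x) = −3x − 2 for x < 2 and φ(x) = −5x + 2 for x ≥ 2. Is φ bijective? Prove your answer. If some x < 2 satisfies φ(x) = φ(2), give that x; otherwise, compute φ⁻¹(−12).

Both pieces are strictly decreasing (slopes −3 and −5), so each is injective on its own interval.
The left piece maps (−∞, 2) onto (−8, ∞); the right piece maps [2, ∞) onto (−∞, −8].
Since −8 = −8, the images partition ℝ: φ is injective and surjective, hence bijective.
Because the two images are disjoint, no x < 2 has φ(x) = φ(2), so we compute φ⁻¹(−12): −12 lies in (−∞, −8], so solve −5x + 2 = −12: x = (−12 − 2)/(−5) = 14/5.

14/5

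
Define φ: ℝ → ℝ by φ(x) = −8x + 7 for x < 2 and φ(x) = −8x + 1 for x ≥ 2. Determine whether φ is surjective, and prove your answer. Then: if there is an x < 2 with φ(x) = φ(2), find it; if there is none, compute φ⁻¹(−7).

7/4

Both pieces are strictly decreasing (slopes −8 and −8), so each is injective on its own interval.
The left piece maps (−∞, 2) onto (−9, ∞); the right piece maps [2, ∞) onto (−∞, −15].
The union (−9, ∞) ∪ (−∞, −15] omits the interval between −9 and −15; in particular −9 has no preimage. So φ is not surjective.
Because the two images are disjoint, no x < 2 has φ(x) = φ(2), so we compute φ⁻¹(−7): −7 lies in (−9, ∞), so solve −8x + 7 = −7: x = (−7 − 7)/(−8) = 7/4.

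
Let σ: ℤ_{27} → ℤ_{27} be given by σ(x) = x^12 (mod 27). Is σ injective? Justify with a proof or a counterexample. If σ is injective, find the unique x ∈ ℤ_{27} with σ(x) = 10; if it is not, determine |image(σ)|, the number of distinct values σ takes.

σ(0) = 0^12 = 0.
σ(3): Repeated squaring mod 27: 3^1 ≡ 3, 3^2 ≡ 3² = 9, 3^4 ≡ 9² = 81 ≡ 0, 3^8 ≡ 0² = 0. Since 12 = 8 + 4, 3^12 ≡ 0·0: 0·0 = 0. So 3^12 ≡ 0 (mod 27).
So σ(0) = σ(3) = 0 while 0 ≠ 3, so σ is not injective.
Since σ is not injective, we determine |image(σ)|. Computing x^12 mod 27 for each x (by repeated squaring, reducing mod 27 at every step), the values σ(0), σ(1), …, σ(26) are: 0, 1, 19, 0, 10, 10, 0, 19, 1, 0, 1, 19, 0, 10, 10, 0, 19, 1, 0, 1, 19, 0, 10, 10, 0, 19, 1.
The distinct values are {0, 1, 10, 19}; there are 4 of them.

4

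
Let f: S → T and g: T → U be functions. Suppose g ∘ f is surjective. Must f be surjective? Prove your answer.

not surjective

No. Take S = {0, 1, 2}, T = {0, 1, 2, 3, 4}, U = {0}, f(a) = 0 for every a ∈ S, and g(b) = 0 for every b ∈ T.
Then g ∘ f is surjective onto {0}, but 4 ∈ T has no preimage under f, so f is not surjective.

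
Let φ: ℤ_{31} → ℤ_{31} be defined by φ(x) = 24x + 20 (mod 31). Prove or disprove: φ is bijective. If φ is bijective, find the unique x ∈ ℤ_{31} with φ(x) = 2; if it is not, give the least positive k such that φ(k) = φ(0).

7

Recall that injectivity means: for all x_1, x_2 in the domain, φ(x_1) = φ(x_2) implies x_1 = x_2.
Suppose φ(x_1) = φ(x_2) in ℤ_{31}. Then 24x_1 + 20 ≡ 24x_2 + 20 (mod 31), therefore 24(x_1 − x_2) ≡ 0 (mod 31).
Since gcd(24, 31) = 1, 24 is invertible modulo 31, therefore x_1 − x_2 ≡ 0 (mod 31), i.e. x_1 = x_2.
We now compute 24⁻¹ mod 31 explicitly. Euclid's algorithm: 31 = 1·24 + 7, 24 = 3·7 + 3, 7 = 2·3 + 1; back-substituting gives 1 = 22·24 − 17·31, so 24⁻¹ ≡ 22 (mod 31).
For any y ∈ ℤ_{31}, x = 22(y − 20) mod 31 satisfies φ(x) = 24·22(y − 20) + 20 ≡ y (since 24·22 ≡ 1 mod 31). So every y has a preimage.
Therefore φ is bijective.
Since φ is bijective, we compute φ⁻¹(2): solve 24x + 20 ≡ 2 (mod 31), i.e. 24x ≡ 13 (mod 31).
Multiplying by 24⁻¹ = 22 gives x ≡ 22·13 = 286 = 9·31 + 7 ≡ 7 (mod 31).
Check: φ(7) = 24·7 + 20 = 188 = 6·31 + 2 ≡ 2 (mod 31).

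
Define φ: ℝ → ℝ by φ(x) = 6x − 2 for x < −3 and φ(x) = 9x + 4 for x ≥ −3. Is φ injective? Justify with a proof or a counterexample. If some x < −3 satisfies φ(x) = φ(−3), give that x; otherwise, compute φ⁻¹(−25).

Both pieces are strictly increasing (slopes 6 and 9), so each is injective on its own interval.
The left piece maps (−∞, −3) onto (−∞, −20); the right piece maps [−3, ∞) onto [−23, ∞).
These images overlap. In particular φ(−3) = −23 (right piece), and solving 6x − 2 = −23 on the left piece gives x = −7/2 < −3.
So φ(−7/2) = φ(−3) with −7/2 ≠ −3, and φ is not injective. This x = −7/2 is the requested value below −3.

-7/2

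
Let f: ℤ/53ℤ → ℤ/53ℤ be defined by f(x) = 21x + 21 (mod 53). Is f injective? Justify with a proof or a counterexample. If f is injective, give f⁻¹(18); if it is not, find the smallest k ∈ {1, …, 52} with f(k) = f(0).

If f(x_1) = f(x_2), then 21x_1 ≡ 21x_2 (mod 53). Because gcd(21, 53) = 1, we may cancel 21 to get x_1 ≡ x_2 (mod 53).
Thus f is injective.
We now compute 21⁻¹ mod 53 explicitly. Euclid's algorithm: 53 = 2·21 + 11, 21 = 1·11 + 10, 11 = 1·10 + 1; back-substituting gives 1 = 48·21 − 19·53, so 21⁻¹ ≡ 48 (mod 53).
Since f is injective, we compute f⁻¹(18): solve 21x + 21 ≡ 18 (mod 53), i.e. 21x ≡ 50 (mod 53).
Multiplying by 21⁻¹ = 48 gives x ≡ 48·50 = 2400 = 45·53 + 15 ≡ 15 (mod 53).
Check: f(15) = 21·15 + 21 = 336 = 6·53 + 18 ≡ 18 (mod 53).

15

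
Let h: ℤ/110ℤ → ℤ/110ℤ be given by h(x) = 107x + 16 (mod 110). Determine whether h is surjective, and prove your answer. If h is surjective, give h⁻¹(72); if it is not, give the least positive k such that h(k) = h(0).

18

By definition, surjectivity means every element of the codomain has a preimage under h.
Since gcd(107, 110) = 1, 107 is invertible modulo 110. Euclid's algorithm: 110 = 1·107 + 3, 107 = 35·3 + 2, 3 = 1·2 + 1; back-substituting gives 1 = 73·107 − 71·110, so 107⁻¹ ≡ 73 (mod 110).
Then y ↦ 73(y − 16) is a two-sided inverse to h, so every y ∈ ℤ/110ℤ has a preimage.
So h is surjective.
Since h is surjective, we compute h⁻¹(72): solve 107x + 16 ≡ 72 (mod 110), i.e. 107x ≡ 56 (mod 110).
Multiplying by 107⁻¹ = 73 gives x ≡ 73·56 = 4088 = 37·110 + 18 ≡ 18 (mod 110).
Check: h(18) = 107·18 + 16 = 1942 = 17·110 + 72 ≡ 72 (mod 110).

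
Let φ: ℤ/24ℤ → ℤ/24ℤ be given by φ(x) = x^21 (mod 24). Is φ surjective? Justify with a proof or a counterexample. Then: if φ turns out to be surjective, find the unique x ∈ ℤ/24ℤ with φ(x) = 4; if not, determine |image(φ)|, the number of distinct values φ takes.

15

φ(0) = 0^21 = 0.
φ(6): Repeated squaring mod 24: 6^1 ≡ 6, 6^2 ≡ 6² = 36 ≡ 12, 6^4 ≡ 12² = 144 ≡ 0, 6^8 ≡ 0² = 0, 6^16 ≡ 0² = 0. Since 21 = 16 + 4 + 1, 6^21 ≡ 0·0·6: 0·0 = 0, then 0·6 = 0. So 6^21 ≡ 0 (mod 24).
So φ(0) = φ(6) = 0 while 0 ≠ 6, so φ is not injective.
A non-injective map from the 24-element set ℤ/24ℤ to itself takes at most 23 distinct values, so it cannot be surjective. So φ is not surjective.
Since φ is not surjective, we determine |image(φ)|. Computing x^21 mod 24 for each x (by repeated squaring, reducing mod 24 at every step), the values φ(0), φ(1), …, φ(23) are: 0, 1, 8, 3, 16, 5, 0, 7, 8, 9, 16, 11, 0, 13, 8, 15, 16, 17, 0, 19, 8, 21, 16, 23.
The distinct values are {0, 1, 3, 5, 7, 8, 9, 11, 13, 15, 16, 17, 19, 21, 23}; there are 15 of them.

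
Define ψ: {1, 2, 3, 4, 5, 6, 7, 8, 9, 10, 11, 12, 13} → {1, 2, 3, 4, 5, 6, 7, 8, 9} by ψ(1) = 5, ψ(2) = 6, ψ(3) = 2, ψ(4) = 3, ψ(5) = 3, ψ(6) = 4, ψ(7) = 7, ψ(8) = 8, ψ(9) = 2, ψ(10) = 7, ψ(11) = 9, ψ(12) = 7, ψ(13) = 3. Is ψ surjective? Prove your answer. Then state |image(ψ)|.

No element maps to 1, so ψ is not surjective.
The image of ψ is {2, 3, 4, 5, 6, 7, 8, 9}, which has 8 elements.

8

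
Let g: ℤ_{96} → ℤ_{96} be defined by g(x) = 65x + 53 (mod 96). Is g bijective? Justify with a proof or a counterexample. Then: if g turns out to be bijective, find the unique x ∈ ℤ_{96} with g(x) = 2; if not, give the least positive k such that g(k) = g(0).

Suppose g(a) = g(b) in ℤ_{96}. Then 65a + 53 ≡ 65b + 53 (mod 96), hence 65(a − b) ≡ 0 (mod 96).
Since gcd(65, 96) = 1, 65 is invertible modulo 96, so a − b ≡ 0 (mod 96), i.e. a = b.
We now compute 65⁻¹ mod 96 explicitly. Euclid's algorithm: 96 = 1·65 + 31, 65 = 2·31 + 3, 31 = 10·3 + 1; back-substituting gives 1 = 65·65 − 44·96, so 65⁻¹ ≡ 65 (mod 96).
Then y ↦ 65(y − 53) is a two-sided inverse to g, so every y ∈ ℤ_{96} has a preimage.
Thus g is bijective.
Since g is bijective, we compute g⁻¹(2): solve 65x + 53 ≡ 2 (mod 96), i.e. 65x ≡ 45 (mod 96).
Multiplying by 65⁻¹ = 65 gives x ≡ 65·45 = 2925 = 30·96 + 45 ≡ 45 (mod 96).
Check: g(45) = 65·45 + 53 = 2978 = 31·96 + 2 ≡ 2 (mod 96).

45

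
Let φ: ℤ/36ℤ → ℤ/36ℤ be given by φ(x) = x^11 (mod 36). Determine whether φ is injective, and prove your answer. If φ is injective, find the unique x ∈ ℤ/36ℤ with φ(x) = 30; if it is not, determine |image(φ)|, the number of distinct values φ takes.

φ(0) = 0^11 = 0.
φ(6): Repeated squaring mod 36: 6^1 ≡ 6, 6^2 ≡ 6² = 36 ≡ 0, 6^4 ≡ 0² = 0, 6^8 ≡ 0² = 0. Since 11 = 8 + 2 + 1, 6^11 ≡ 0·0·6: 0·0 = 0, then 0·6 = 0. So 6^11 ≡ 0 (mod 36).
So φ(0) = φ(6) = 0 while 0 ≠ 6, thus φ is not injective.
Since φ is not injective, we determine |image(φ)|. Computing x^11 mod 36 for each x (by repeated squaring, reducing mod 36 at every step), the values φ(0), φ(1), …, φ(35) are: 0, 1, 32, 27, 16, 29, 0, 31, 8, 9, 28, 23, 0, 25, 20, 27, 4, 17, 0, 19, 32, 9, 16, 11, 0, 13, 8, 27, 28, 5, 0, 7, 20, 9, 4, 35.
The distinct values are {0, 1, 4, 5, 7, 8, 9, 11, 13, 16, 17, 19, 20, 23, 25, 27, 28, 29, 31, 32, 35}; there are 21 of them.

21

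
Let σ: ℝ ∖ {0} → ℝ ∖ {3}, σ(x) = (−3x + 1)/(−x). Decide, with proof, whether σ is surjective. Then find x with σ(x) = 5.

For any y ≠ 3, solving y(−x) = −3x + 1 for x gives a well-defined x ≠ 0. So σ is surjective.
Solving σ(x) = 5: cross-multiplying gives −3x + 1 = 5(−x), which rearranges to 2x = −1, so x = −1/2.

-1/2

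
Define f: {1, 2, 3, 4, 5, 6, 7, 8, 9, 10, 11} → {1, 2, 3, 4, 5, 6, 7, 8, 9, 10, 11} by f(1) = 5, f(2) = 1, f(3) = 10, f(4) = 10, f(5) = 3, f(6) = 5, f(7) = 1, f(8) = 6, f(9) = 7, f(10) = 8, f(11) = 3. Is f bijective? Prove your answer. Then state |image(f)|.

f(3) = 10 = f(4) with 3 ≠ 4, so f is not injective, hence not bijective.
The image of f is {1, 3, 5, 6, 7, 8, 10}, which has 7 elements.

7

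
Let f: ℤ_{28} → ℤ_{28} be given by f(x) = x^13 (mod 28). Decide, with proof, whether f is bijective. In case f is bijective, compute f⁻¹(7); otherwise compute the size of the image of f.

21

f(0) = 0^13 = 0.
f(14): Repeated squaring mod 28: 14^1 ≡ 14, 14^2 ≡ 14² = 196 ≡ 0, 14^4 ≡ 0² = 0, 14^8 ≡ 0² = 0. Since 13 = 8 + 4 + 1, 14^13 ≡ 0·0·14: 0·0 = 0, then 0·14 = 0. So 14^13 ≡ 0 (mod 28).
So f(0) = f(14) = 0 while 0 ≠ 14, therefore f is not injective, hence not bijective.
Since f is not bijective, we determine |image(f)|. Computing x^13 mod 28 for each x (by repeated squaring, reducing mod 28 at every step), the values f(0), f(1), …, f(27) are: 0, 1, 16, 3, 4, 5, 20, 7, 8, 9, 24, 11, 12, 13, 0, 15, 16, 17, 4, 19, 20, 21, 8, 23, 24, 25, 12, 27.
The distinct values are {0, 1, 3, 4, 5, 7, 8, 9, 11, 12, 13, 15, 16, 17, 19, 20, 21, 23, 24, 25, 27}; there are 21 of them.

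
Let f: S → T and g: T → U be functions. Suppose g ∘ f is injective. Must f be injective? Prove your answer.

Suppose f(x_1) = f(x_2). Applying g: (g ∘ f)(x_1) = (g ∘ f)(x_2). Since g ∘ f is injective, x_1 = x_2. Therefore f is injective.

injective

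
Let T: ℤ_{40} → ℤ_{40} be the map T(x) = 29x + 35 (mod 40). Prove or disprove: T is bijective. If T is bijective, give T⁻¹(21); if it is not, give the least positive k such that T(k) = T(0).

If T(x_1) = T(x_2), then 29x_1 ≡ 29x_2 (mod 40). Because gcd(29, 40) = 1, we may cancel 29 to get x_1 ≡ x_2 (mod 40).
We now compute 29⁻¹ mod 40 explicitly. Euclid's algorithm: 40 = 1·29 + 11, 29 = 2·11 + 7, 11 = 1·7 + 4, 7 = 1·4 + 3, 4 = 1·3 + 1; back-substituting gives 1 = 29·29 − 21·40, so 29⁻¹ ≡ 29 (mod 40).
Then y ↦ 29(y − 35) is a two-sided inverse to T, so every y ∈ ℤ_{40} has a preimage.
So T is bijective.
Since T is bijective, we compute T⁻¹(21): solve 29x + 35 ≡ 21 (mod 40), i.e. 29x ≡ 26 (mod 40).
Multiplying by 29⁻¹ = 29 gives x ≡ 29·26 = 754 = 18·40 + 34 ≡ 34 (mod 40).
Check: T(34) = 29·34 + 35 = 1021 = 25·40 + 21 ≡ 21 (mod 40).

34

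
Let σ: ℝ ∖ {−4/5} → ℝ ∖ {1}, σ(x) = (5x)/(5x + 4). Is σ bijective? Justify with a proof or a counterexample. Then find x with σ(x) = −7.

Suppose σ(a) = σ(b). Cross-multiplying: (5a)(5b + 4) = (5b)(5a + 4).
Expanding both sides and cancelling the symmetric terms leaves 20·(a − b) = 0. Since 20 ≠ 0, a = b. Therefore σ is injective.
For any y ≠ 1, solving y(5x + 4) = 5x for x gives a well-defined x ≠ −4/5. So σ is surjective.
So σ is bijective.
Solving σ(x) = −7: cross-multiplying gives 5x = −7(5x + 4), which rearranges to 40x = −28, so x = −7/10.

-7/10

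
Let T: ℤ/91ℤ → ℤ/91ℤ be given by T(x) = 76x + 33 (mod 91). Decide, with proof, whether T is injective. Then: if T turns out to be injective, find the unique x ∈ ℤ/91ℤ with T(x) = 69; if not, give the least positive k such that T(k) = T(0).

34

Recall: T is injective when T(s) = T(t) forces s = t.
Suppose T(s) = T(t) in ℤ/91ℤ. Then 76s + 33 ≡ 76t + 33 (mod 91), therefore 76(s − t) ≡ 0 (mod 91).
Since gcd(76, 91) = 1, 76 is invertible modulo 91, therefore s − t ≡ 0 (mod 91), i.e. s = t.
Thus T is injective.
We now compute 76⁻¹ mod 91 explicitly. Euclid's algorithm: 91 = 1·76 + 15, 76 = 5·15 + 1; back-substituting gives 1 = 6·76 − 5·91, so 76⁻¹ ≡ 6 (mod 91).
Since T is injective, we compute T⁻¹(69): solve 76x + 33 ≡ 69 (mod 91), i.e. 76x ≡ 36 (mod 91).
Multiplying by 76⁻¹ = 6 gives x ≡ 6·36 = 216 = 2·91 + 34 ≡ 34 (mod 91).
Check: T(34) = 76·34 + 33 = 2617 = 28·91 + 69 ≡ 69 (mod 91).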